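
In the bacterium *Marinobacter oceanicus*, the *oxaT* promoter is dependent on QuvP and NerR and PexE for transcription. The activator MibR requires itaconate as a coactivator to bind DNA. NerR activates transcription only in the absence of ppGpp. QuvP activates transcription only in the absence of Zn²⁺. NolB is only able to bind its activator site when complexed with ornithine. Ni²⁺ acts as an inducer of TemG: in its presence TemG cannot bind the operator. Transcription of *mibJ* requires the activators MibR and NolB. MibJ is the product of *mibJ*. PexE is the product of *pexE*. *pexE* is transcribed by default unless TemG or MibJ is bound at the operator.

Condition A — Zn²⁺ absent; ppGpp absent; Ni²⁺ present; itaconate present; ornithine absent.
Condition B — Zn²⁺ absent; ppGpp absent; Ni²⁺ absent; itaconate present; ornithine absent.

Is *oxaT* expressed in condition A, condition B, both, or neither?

A only

Condition A:
Zn²⁺ is absent, so QuvP is active.
ppGpp is absent, so NerR is active.
Ni²⁺ is present, so TemG is inactive.
Itaconate is present, so MibR is active.
Ornithine is absent, so NolB is inactive.
Required activator NolB is absent, so *mibJ* is not transcribed.
So MibJ is not produced.
With no repressor bound, *pexE* is transcribed.
So PexE is produced and active.
No repressor is bound and QuvP and NerR and PexE are active, so *oxaT* is transcribed.
→ *oxaT* is ON in A.
Condition B:
Zn²⁺ is absent, so QuvP is active.
ppGpp is absent, so NerR is active.
Ni²⁺ is absent, so TemG is active.
Itaconate is present, so MibR is active.
Ornithine is absent, so NolB is inactive.
Required activator NolB is absent, so *mibJ* is not transcribed.
So MibJ is not produced.
With repressor TemG bound, *pexE* is not transcribed.
So PexE is not produced.
Required activator PexE is absent, so *oxaT* is not transcribed.
→ *oxaT* is OFF in B.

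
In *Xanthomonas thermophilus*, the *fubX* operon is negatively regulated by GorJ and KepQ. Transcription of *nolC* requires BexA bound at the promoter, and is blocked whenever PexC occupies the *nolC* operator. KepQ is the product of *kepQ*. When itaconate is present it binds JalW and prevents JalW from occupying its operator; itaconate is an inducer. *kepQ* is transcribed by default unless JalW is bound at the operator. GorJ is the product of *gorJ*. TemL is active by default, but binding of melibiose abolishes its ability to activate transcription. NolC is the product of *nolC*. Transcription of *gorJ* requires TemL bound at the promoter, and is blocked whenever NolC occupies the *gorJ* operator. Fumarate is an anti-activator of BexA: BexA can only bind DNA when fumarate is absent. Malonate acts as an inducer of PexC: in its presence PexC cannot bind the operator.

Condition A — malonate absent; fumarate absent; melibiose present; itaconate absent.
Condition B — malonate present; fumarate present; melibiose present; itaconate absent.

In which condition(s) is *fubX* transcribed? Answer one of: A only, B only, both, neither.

both

Condition A:
Malonate is absent, so PexC is active.
Fumarate is absent, so BexA is active.
With repressor PexC bound, *nolC* is not transcribed.
So NolC is not produced.
Melibiose is present, so TemL is inactive.
Required activator TemL is absent, so *gorJ* is not transcribed.
So GorJ is not produced.
Itaconate is absent, so JalW is active.
With repressor JalW bound, *kepQ* is not transcribed.
So KepQ is not produced.
With no repressor bound, *fubX* is transcribed.
→ *fubX* is ON in A.
Condition B:
Malonate is present, so PexC is inactive.
Fumarate is present, so BexA is inactive.
Required activator BexA is absent, so *nolC* is not transcribed.
So NolC is not produced.
Melibiose is present, so TemL is inactive.
Required activator TemL is absent, so *gorJ* is not transcribed.
So GorJ is not produced.
Itaconate is absent, so JalW is active.
With repressor JalW bound, *kepQ* is not transcribed.
So KepQ is not produced.
With no repressor bound, *fubX* is transcribed.
→ *fubX* is ON in B.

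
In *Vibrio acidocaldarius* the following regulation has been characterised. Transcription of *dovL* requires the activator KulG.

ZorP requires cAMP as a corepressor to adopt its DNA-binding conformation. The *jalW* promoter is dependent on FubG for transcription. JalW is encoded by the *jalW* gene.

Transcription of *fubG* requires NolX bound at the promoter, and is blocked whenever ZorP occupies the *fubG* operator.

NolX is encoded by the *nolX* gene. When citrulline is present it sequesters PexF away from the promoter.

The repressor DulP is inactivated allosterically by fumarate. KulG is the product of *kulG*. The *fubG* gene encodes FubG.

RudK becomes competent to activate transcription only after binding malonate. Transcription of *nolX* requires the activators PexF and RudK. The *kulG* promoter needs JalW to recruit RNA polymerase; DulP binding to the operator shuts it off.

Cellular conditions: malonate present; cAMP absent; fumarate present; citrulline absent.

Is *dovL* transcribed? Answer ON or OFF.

ON

Citrulline is absent, so PexF is active.
Malonate is present, so RudK is active.
No repressor is bound and PexF and RudK are active, so *nolX* is transcribed.
So NolX is produced and active.
cAMP is absent, so ZorP is inactive.
No repressor is bound and NolX is active, so *fubG* is transcribed.
So FubG is produced and active.
No repressor is bound and FubG is active, so *jalW* is transcribed.
So JalW is produced and active.
Fumarate is present, so DulP is inactive.
No repressor is bound and JalW is active, so *kulG* is transcribed.
So KulG is produced and active.
No repressor is bound and KulG is active, so *dovL* is transcribed.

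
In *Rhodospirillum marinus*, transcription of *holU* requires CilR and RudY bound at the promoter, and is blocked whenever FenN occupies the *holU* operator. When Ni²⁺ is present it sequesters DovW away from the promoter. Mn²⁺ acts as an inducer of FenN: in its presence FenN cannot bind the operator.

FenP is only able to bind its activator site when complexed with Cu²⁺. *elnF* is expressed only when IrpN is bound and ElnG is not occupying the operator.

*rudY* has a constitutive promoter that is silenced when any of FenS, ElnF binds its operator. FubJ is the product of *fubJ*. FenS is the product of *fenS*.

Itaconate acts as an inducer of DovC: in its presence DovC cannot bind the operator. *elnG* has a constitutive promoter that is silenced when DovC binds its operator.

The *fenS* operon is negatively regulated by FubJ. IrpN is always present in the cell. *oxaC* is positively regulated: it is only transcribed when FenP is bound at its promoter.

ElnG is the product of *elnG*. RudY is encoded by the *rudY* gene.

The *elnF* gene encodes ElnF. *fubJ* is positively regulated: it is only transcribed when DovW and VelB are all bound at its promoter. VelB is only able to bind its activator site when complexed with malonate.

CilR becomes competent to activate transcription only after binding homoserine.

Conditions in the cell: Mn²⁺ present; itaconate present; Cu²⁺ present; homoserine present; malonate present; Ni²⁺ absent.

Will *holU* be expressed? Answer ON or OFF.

ON

Homoserine is present, so CilR is active.
Ni²⁺ is absent, so DovW is active.
Malonate is present, so VelB is active.
No repressor is bound and DovW and VelB are active, so *fubJ* is transcribed.
So FubJ is produced and active.
With repressor FubJ bound, *fenS* is not transcribed.
So FenS is not produced.
Itaconate is present, so DovC is inactive.
With no repressor bound, *elnG* is transcribed.
So ElnG is produced and active.
IrpN is produced constitutively and is active.
With repressor ElnG bound, *elnF* is not transcribed.
So ElnF is not produced.
With no repressor bound, *rudY* is transcribed.
So RudY is produced and active.
Mn²⁺ is present, so FenN is inactive.
No repressor is bound and CilR and RudY are active, so *holU* is transcribed.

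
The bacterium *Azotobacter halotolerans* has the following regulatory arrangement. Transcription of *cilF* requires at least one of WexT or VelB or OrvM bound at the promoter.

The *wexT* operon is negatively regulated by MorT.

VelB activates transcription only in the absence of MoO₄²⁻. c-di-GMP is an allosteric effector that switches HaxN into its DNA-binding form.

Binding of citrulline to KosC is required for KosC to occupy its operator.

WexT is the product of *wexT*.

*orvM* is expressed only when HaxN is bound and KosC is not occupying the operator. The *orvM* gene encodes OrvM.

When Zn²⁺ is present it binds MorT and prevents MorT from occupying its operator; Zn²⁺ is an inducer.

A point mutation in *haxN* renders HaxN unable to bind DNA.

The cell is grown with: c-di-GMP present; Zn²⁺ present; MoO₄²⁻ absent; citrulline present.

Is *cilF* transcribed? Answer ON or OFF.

ON

Zn²⁺ is present, so MorT is inactive.
With no repressor bound, *wexT* is transcribed.
So WexT is produced and active.
MoO₄²⁻ is absent, so VelB is active.
HaxN is non-functional in this strain, so it has no effect.
Citrulline is present, so KosC is active.
With repressor KosC bound, *orvM* is not transcribed.
So OrvM is not produced.
Activator WexT is present, so *cilF* is transcribed.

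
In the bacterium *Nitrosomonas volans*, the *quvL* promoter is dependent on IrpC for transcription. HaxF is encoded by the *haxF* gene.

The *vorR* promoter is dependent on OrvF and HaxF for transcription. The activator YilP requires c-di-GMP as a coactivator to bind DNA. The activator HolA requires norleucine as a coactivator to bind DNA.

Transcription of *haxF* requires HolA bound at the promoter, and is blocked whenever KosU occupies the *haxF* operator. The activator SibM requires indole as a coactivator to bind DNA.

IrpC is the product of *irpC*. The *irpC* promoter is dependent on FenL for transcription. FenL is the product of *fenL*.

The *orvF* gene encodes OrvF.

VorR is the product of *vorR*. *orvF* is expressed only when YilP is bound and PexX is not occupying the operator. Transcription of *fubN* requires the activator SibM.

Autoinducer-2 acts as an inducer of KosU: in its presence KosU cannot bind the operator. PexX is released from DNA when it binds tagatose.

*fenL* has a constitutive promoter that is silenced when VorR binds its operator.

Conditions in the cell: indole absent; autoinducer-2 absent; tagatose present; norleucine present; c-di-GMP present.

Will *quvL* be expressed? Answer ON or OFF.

Tagatose is present, so PexX is inactive.
c-di-GMP is present, so YilP is active.
No repressor is bound and YilP is active, so *orvF* is transcribed.
So OrvF is produced and active.
Norleucine is present, so HolA is active.
Autoinducer-2 is absent, so KosU is active.
With repressor KosU bound, *haxF* is not transcribed.
So HaxF is not produced.
Required activator HaxF is absent, so *vorR* is not transcribed.
So VorR is not produced.
With no repressor bound, *fenL* is transcribed.
So FenL is produced and active.
No repressor is bound and FenL is active, so *irpC* is transcribed.
So IrpC is produced and active.
No repressor is bound and IrpC is active, so *quvL* is transcribed.

ON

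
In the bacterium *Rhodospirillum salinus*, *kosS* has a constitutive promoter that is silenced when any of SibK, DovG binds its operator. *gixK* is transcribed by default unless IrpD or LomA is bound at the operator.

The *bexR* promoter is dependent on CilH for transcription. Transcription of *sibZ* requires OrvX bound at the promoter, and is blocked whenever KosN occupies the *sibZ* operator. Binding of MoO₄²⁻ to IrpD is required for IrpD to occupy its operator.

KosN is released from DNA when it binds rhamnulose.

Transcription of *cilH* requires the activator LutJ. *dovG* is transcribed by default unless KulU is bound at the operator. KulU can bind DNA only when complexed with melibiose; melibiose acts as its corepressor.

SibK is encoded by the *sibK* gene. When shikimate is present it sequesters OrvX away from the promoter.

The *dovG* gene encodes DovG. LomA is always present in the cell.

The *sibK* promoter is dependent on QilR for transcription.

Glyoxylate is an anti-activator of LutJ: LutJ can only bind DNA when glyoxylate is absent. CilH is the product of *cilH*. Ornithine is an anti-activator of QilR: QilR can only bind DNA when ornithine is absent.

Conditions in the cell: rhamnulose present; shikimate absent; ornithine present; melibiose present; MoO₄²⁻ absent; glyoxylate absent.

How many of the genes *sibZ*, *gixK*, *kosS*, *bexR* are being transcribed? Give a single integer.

3

Rhamnulose is present, so KosN is inactive.
Shikimate is absent, so OrvX is active.
No repressor is bound and OrvX is active, so *sibZ* is transcribed.
→ *sibZ* is ON.
MoO₄²⁻ is absent, so IrpD is inactive.
LomA is produced constitutively and is active.
With repressor LomA bound, *gixK* is not transcribed.
→ *gixK* is OFF.
Ornithine is present, so QilR is inactive.
Required activator QilR is absent, so *sibK* is not transcribed.
So SibK is not produced.
Melibiose is present, so KulU is active.
With repressor KulU bound, *dovG* is not transcribed.
So DovG is not produced.
With no repressor bound, *kosS* is transcribed.
→ *kosS* is ON.
Glyoxylate is absent, so LutJ is active.
No repressor is bound and LutJ is active, so *cilH* is transcribed.
So CilH is produced and active.
No repressor is bound and CilH is active, so *bexR* is transcribed.
→ *bexR* is ON.
3 of the 4 genes are transcribed.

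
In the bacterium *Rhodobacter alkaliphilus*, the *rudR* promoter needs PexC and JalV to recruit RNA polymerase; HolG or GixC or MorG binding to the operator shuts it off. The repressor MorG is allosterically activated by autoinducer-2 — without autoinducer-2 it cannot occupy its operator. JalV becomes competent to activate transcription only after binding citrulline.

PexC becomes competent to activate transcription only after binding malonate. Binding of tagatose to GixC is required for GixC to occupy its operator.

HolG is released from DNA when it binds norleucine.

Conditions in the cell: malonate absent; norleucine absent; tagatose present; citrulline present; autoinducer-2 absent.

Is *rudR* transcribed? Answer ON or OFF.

OFF

Norleucine is absent, so HolG is active.
Tagatose is present, so GixC is active.
Malonate is absent, so PexC is inactive.
Citrulline is present, so JalV is active.
Autoinducer-2 is absent, so MorG is inactive.
With repressor HolG bound, *rudR* is not transcribed.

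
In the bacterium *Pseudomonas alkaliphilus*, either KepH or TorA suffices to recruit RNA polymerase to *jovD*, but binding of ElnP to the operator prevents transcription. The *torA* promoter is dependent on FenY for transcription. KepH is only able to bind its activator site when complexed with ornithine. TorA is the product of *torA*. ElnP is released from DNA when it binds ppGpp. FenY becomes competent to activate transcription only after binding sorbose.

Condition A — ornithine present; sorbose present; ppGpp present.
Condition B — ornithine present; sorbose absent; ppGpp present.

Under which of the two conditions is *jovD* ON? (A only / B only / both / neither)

Condition A:
Ornithine is present, so KepH is active.
Sorbose is present, so FenY is active.
No repressor is bound and FenY is active, so *torA* is transcribed.
So TorA is produced and active.
ppGpp is present, so ElnP is inactive.
Activator KepH is present, so *jovD* is transcribed.
→ *jovD* is ON in A.
Condition B:
Ornithine is present, so KepH is active.
Sorbose is absent, so FenY is inactive.
Required activator FenY is absent, so *torA* is not transcribed.
So TorA is not produced.
ppGpp is present, so ElnP is inactive.
Activator KepH is present, so *jovD* is transcribed.
→ *jovD* is ON in B.

both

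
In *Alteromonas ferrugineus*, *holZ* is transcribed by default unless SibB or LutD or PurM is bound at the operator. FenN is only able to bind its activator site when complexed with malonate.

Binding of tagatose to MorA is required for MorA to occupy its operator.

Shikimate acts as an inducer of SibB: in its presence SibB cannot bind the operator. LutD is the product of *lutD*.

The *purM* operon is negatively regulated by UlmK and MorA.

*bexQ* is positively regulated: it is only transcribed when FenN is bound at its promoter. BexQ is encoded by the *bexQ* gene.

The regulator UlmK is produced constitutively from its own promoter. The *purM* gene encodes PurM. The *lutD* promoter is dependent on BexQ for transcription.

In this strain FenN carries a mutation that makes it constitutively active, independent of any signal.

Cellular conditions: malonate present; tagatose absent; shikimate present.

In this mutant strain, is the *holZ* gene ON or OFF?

OFF

Shikimate is present, so SibB is inactive.
FenN is constitutively active in this strain.
No repressor is bound and FenN is active, so *bexQ* is transcribed.
So BexQ is produced and active.
No repressor is bound and BexQ is active, so *lutD* is transcribed.
So LutD is produced and active.
UlmK is produced constitutively and is active.
Tagatose is absent, so MorA is inactive.
With repressor UlmK bound, *purM* is not transcribed.
So PurM is not produced.
With repressor LutD bound, *holZ* is not transcribed.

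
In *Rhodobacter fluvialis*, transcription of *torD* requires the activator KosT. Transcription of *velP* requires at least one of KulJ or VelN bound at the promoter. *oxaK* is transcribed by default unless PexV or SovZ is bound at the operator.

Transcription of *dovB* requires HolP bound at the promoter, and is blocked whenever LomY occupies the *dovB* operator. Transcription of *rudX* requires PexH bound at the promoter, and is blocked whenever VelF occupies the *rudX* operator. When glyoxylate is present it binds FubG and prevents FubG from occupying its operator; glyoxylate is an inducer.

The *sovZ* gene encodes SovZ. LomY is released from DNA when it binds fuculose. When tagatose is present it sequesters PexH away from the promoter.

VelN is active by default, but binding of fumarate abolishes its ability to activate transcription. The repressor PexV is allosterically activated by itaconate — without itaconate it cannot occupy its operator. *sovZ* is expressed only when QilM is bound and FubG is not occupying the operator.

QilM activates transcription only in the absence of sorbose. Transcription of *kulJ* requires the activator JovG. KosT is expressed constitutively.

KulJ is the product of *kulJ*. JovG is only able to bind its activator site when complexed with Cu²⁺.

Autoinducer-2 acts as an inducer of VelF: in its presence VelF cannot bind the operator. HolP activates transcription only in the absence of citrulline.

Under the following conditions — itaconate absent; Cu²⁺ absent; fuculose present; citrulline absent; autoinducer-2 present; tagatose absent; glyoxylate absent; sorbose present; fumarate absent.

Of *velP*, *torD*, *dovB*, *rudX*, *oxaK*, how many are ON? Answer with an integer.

5

Cu²⁺ is absent, so JovG is inactive.
Required activator JovG is absent, so *kulJ* is not transcribed.
So KulJ is not produced.
Fumarate is absent, so VelN is active.
Activator VelN is present, so *velP* is transcribed.
→ *velP* is ON.
KosT is produced constitutively and is active.
No repressor is bound and KosT is active, so *torD* is transcribed.
→ *torD* is ON.
Fuculose is present, so LomY is inactive.
Citrulline is absent, so HolP is active.
No repressor is bound and HolP is active, so *dovB* is transcribed.
→ *dovB* is ON.
Autoinducer-2 is present, so VelF is inactive.
Tagatose is absent, so PexH is active.
No repressor is bound and PexH is active, so *rudX* is transcribed.
→ *rudX* is ON.
Itaconate is absent, so PexV is inactive.
Glyoxylate is absent, so FubG is active.
Sorbose is present, so QilM is inactive.
With repressor FubG bound, *sovZ* is not transcribed.
So SovZ is not produced.
With no repressor bound, *oxaK* is transcribed.
→ *oxaK* is ON.
5 of the 5 genes are transcribed.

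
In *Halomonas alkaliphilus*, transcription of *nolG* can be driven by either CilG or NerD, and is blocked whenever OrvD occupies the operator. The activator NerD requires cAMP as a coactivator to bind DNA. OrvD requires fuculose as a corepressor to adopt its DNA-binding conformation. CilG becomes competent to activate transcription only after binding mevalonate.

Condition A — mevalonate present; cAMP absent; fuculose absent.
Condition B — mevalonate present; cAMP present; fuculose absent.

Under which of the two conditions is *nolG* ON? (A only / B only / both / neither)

Condition A:
Mevalonate is present, so CilG is active.
cAMP is absent, so NerD is inactive.
Fuculose is absent, so OrvD is inactive.
Activator CilG is present, so *nolG* is transcribed.
→ *nolG* is ON in A.
Condition B:
Mevalonate is present, so CilG is active.
cAMP is present, so NerD is active.
Fuculose is absent, so OrvD is inactive.
Activator CilG is present, so *nolG* is transcribed.
→ *nolG* is ON in B.

both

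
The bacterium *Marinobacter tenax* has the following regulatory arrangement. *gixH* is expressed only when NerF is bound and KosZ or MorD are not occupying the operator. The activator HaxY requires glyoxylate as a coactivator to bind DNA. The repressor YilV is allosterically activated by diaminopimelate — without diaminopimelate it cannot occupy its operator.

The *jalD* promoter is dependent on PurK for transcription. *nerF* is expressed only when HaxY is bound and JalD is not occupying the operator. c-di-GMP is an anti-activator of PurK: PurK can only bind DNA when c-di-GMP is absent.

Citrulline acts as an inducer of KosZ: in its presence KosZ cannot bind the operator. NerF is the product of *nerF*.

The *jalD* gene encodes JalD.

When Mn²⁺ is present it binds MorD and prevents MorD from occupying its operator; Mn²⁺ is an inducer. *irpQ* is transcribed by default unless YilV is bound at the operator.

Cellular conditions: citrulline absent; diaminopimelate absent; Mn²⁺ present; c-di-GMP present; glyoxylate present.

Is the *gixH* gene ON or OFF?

Citrulline is absent, so KosZ is active.
Mn²⁺ is present, so MorD is inactive.
c-di-GMP is present, so PurK is inactive.
Required activator PurK is absent, so *jalD* is not transcribed.
So JalD is not produced.
Glyoxylate is present, so HaxY is active.
No repressor is bound and HaxY is active, so *nerF* is transcribed.
So NerF is produced and active.
With repressor KosZ bound, *gixH* is not transcribed.

OFF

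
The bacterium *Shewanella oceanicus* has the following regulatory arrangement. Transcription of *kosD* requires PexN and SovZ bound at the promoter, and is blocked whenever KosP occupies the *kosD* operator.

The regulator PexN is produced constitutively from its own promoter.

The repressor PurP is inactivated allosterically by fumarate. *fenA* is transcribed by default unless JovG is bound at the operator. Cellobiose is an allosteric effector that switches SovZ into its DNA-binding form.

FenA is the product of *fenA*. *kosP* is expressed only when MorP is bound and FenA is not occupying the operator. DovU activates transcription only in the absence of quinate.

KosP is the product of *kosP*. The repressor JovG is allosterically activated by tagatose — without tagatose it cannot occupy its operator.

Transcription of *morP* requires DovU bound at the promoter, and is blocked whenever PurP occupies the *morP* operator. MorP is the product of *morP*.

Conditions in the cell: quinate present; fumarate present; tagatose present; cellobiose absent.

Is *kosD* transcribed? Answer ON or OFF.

OFF

PexN is produced constitutively and is active.
Cellobiose is absent, so SovZ is inactive.
Tagatose is present, so JovG is active.
With repressor JovG bound, *fenA* is not transcribed.
So FenA is not produced.
Fumarate is present, so PurP is inactive.
Quinate is present, so DovU is inactive.
Required activator DovU is absent, so *morP* is not transcribed.
So MorP is not produced.
Required activator MorP is absent, so *kosP* is not transcribed.
So KosP is not produced.
Required activator SovZ is absent, so *kosD* is not transcribed.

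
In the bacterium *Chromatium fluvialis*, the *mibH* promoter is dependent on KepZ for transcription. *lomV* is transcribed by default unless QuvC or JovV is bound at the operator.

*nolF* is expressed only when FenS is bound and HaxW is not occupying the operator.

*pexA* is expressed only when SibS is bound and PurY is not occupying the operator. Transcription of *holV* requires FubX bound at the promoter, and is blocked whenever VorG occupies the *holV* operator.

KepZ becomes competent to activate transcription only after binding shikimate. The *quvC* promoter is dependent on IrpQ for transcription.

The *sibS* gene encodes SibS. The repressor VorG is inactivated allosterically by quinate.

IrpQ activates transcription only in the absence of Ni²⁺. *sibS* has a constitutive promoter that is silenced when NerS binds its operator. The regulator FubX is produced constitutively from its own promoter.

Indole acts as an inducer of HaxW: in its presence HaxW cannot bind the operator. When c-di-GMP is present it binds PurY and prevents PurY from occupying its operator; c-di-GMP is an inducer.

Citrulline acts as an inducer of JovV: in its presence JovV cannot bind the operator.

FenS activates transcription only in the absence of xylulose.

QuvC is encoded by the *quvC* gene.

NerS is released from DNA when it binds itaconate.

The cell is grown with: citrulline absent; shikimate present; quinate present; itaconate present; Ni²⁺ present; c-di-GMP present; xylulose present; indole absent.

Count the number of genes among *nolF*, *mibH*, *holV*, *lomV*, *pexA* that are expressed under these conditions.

Xylulose is present, so FenS is inactive.
Indole is absent, so HaxW is active.
With repressor HaxW bound, *nolF* is not transcribed.
→ *nolF* is OFF.
Shikimate is present, so KepZ is active.
No repressor is bound and KepZ is active, so *mibH* is transcribed.
→ *mibH* is ON.
FubX is produced constitutively and is active.
Quinate is present, so VorG is inactive.
No repressor is bound and FubX is active, so *holV* is transcribed.
→ *holV* is ON.
Ni²⁺ is present, so IrpQ is inactive.
Required activator IrpQ is absent, so *quvC* is not transcribed.
So QuvC is not produced.
Citrulline is absent, so JovV is active.
With repressor JovV bound, *lomV* is not transcribed.
→ *lomV* is OFF.
c-di-GMP is present, so PurY is inactive.
Itaconate is present, so NerS is inactive.
With no repressor bound, *sibS* is transcribed.
So SibS is produced and active.
No repressor is bound and SibS is active, so *pexA* is transcribed.
→ *pexA* is ON.
3 of the 5 genes are transcribed.

3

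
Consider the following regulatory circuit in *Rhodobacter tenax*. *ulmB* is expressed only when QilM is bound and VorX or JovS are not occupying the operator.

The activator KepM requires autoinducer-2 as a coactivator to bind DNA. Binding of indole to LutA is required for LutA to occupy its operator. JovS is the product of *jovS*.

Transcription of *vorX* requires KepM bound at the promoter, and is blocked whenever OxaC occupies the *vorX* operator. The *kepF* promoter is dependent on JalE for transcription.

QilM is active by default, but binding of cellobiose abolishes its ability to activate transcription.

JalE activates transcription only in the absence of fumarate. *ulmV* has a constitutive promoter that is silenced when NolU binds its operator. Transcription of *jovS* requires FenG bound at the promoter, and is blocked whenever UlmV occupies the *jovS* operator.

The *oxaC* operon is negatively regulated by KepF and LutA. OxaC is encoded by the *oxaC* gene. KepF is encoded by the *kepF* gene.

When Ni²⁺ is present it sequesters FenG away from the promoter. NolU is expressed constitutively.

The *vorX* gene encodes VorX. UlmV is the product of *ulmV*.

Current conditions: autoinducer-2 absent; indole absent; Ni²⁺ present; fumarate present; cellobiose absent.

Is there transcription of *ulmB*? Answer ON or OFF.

Cellobiose is absent, so QilM is active.
Autoinducer-2 is absent, so KepM is inactive.
Fumarate is present, so JalE is inactive.
Required activator JalE is absent, so *kepF* is not transcribed.
So KepF is not produced.
Indole is absent, so LutA is inactive.
With no repressor bound, *oxaC* is transcribed.
So OxaC is produced and active.
With repressor OxaC bound, *vorX* is not transcribed.
So VorX is not produced.
Ni²⁺ is present, so FenG is inactive.
NolU is produced constitutively and is active.
With repressor NolU bound, *ulmV* is not transcribed.
So UlmV is not produced.
Required activator FenG is absent, so *jovS* is not transcribed.
So JovS is not produced.
No repressor is bound and QilM is active, so *ulmB* is transcribed.

ON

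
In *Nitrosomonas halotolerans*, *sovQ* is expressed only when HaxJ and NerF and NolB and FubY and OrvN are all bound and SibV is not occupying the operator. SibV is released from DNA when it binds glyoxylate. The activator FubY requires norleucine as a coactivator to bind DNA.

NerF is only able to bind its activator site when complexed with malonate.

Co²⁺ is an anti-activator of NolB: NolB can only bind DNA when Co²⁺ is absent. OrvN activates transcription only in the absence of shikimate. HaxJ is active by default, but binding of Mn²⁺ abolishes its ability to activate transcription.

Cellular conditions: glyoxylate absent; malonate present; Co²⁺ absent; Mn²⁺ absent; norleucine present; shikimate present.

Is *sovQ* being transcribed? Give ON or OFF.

Glyoxylate is absent, so SibV is active.
Mn²⁺ is absent, so HaxJ is active.
Malonate is present, so NerF is active.
Co²⁺ is absent, so NolB is active.
Norleucine is present, so FubY is active.
Shikimate is present, so OrvN is inactive.
With repressor SibV bound, *sovQ* is not transcribed.

OFF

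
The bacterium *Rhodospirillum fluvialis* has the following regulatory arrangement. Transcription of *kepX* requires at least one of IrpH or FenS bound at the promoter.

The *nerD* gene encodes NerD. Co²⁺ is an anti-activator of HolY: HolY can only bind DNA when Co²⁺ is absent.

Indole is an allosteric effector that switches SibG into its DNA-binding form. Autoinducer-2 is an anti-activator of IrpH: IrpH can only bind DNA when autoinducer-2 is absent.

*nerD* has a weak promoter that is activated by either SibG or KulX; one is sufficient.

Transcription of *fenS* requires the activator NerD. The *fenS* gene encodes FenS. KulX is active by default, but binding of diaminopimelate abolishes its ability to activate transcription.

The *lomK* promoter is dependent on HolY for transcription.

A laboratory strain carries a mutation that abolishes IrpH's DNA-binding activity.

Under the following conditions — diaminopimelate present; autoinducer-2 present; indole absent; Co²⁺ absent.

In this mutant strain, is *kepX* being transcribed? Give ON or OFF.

OFF

IrpH is non-functional in this strain, so it has no effect.
Indole is absent, so SibG is inactive.
Diaminopimelate is present, so KulX is inactive.
No activator is available at the *nerD* promoter, so *nerD* is not transcribed.
So NerD is not produced.
Required activator NerD is absent, so *fenS* is not transcribed.
So FenS is not produced.
No activator is available at the *kepX* promoter, so *kepX* is not transcribed.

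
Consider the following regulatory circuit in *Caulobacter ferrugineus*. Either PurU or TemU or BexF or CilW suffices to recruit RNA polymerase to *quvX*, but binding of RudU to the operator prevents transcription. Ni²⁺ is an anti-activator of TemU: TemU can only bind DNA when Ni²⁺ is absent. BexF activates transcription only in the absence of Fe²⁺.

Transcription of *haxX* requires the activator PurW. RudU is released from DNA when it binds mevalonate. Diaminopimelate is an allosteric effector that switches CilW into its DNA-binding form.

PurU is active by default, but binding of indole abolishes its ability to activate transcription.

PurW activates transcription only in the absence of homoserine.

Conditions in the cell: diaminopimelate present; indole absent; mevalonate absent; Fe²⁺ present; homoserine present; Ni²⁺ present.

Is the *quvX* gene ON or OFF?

OFF

Indole is absent, so PurU is active.
Ni²⁺ is present, so TemU is inactive.
Mevalonate is absent, so RudU is active.
Fe²⁺ is present, so BexF is inactive.
Diaminopimelate is present, so CilW is active.
With repressor RudU bound, *quvX* is not transcribed.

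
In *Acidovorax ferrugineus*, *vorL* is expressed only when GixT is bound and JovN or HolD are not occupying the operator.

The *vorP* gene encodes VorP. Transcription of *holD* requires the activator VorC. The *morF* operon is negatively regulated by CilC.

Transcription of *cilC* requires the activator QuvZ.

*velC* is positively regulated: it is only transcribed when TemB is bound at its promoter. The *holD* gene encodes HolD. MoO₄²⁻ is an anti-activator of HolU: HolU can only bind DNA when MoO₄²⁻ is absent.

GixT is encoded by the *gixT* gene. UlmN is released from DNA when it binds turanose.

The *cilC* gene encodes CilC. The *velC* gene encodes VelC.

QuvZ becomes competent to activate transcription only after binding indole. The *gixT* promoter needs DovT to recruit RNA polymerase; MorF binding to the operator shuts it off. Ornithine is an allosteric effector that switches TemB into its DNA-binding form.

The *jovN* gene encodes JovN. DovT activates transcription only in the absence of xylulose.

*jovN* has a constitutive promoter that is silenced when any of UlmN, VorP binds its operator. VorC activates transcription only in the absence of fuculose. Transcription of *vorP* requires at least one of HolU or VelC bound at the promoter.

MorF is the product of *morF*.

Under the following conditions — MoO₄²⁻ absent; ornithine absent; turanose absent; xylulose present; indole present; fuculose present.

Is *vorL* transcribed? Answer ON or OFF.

Turanose is absent, so UlmN is active.
MoO₄²⁻ is absent, so HolU is active.
Ornithine is absent, so TemB is inactive.
Required activator TemB is absent, so *velC* is not transcribed.
So VelC is not produced.
Activator HolU is present, so *vorP* is transcribed.
So VorP is produced and active.
With repressor UlmN bound, *jovN* is not transcribed.
So JovN is not produced.
Xylulose is present, so DovT is inactive.
Indole is present, so QuvZ is active.
No repressor is bound and QuvZ is active, so *cilC* is transcribed.
So CilC is produced and active.
With repressor CilC bound, *morF* is not transcribed.
So MorF is not produced.
Required activator DovT is absent, so *gixT* is not transcribed.
So GixT is not produced.
Fuculose is present, so VorC is inactive.
Required activator VorC is absent, so *holD* is not transcribed.
So HolD is not produced.
Required activator GixT is absent, so *vorL* is not transcribed.

OFF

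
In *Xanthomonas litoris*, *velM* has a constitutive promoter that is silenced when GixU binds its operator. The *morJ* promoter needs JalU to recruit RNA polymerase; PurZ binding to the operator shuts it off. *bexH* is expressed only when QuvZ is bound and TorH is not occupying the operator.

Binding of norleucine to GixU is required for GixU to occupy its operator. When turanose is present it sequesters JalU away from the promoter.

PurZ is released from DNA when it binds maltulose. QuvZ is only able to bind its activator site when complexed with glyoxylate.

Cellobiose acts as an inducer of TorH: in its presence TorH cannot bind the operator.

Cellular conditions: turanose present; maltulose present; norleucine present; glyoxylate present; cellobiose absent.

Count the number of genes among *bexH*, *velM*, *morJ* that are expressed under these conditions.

Glyoxylate is present, so QuvZ is active.
Cellobiose is absent, so TorH is active.
With repressor TorH bound, *bexH* is not transcribed.
→ *bexH* is OFF.
Norleucine is present, so GixU is active.
With repressor GixU bound, *velM* is not transcribed.
→ *velM* is OFF.
Maltulose is present, so PurZ is inactive.
Turanose is present, so JalU is inactive.
Required activator JalU is absent, so *morJ* is not transcribed.
→ *morJ* is OFF.
0 of the 3 genes are transcribed.

0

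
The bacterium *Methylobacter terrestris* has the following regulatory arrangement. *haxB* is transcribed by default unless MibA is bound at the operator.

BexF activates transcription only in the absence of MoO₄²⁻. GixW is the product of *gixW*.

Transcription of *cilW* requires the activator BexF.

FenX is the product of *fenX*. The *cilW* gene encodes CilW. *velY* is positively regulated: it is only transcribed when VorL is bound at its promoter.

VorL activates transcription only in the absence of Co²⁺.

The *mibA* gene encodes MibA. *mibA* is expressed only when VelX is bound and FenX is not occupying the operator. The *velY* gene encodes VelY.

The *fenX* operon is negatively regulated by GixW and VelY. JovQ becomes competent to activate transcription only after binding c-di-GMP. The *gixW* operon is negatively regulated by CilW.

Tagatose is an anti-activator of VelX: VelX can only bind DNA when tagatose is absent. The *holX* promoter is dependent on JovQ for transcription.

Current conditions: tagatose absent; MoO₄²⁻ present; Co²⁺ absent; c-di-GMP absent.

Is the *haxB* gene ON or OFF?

MoO₄²⁻ is present, so BexF is inactive.
Required activator BexF is absent, so *cilW* is not transcribed.
So CilW is not produced.
With no repressor bound, *gixW* is transcribed.
So GixW is produced and active.
Co²⁺ is absent, so VorL is active.
No repressor is bound and VorL is active, so *velY* is transcribed.
So VelY is produced and active.
With repressor GixW bound, *fenX* is not transcribed.
So FenX is not produced.
Tagatose is absent, so VelX is active.
No repressor is bound and VelX is active, so *mibA* is transcribed.
So MibA is produced and active.
With repressor MibA bound, *haxB* is not transcribed.

OFF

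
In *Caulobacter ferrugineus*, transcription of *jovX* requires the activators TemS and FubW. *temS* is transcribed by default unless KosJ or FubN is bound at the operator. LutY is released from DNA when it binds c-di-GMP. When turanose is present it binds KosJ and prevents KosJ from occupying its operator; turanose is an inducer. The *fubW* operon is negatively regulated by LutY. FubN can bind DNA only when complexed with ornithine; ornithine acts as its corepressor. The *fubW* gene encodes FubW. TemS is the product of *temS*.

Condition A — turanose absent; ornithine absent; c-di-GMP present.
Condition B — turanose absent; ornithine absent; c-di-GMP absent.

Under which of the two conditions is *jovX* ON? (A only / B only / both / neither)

Condition A:
Turanose is absent, so KosJ is active.
Ornithine is absent, so FubN is inactive.
With repressor KosJ bound, *temS* is not transcribed.
So TemS is not produced.
c-di-GMP is present, so LutY is inactive.
With no repressor bound, *fubW* is transcribed.
So FubW is produced and active.
Required activator TemS is absent, so *jovX* is not transcribed.
→ *jovX* is OFF in A.
Condition B:
Turanose is absent, so KosJ is active.
Ornithine is absent, so FubN is inactive.
With repressor KosJ bound, *temS* is not transcribed.
So TemS is not produced.
c-di-GMP is absent, so LutY is active.
With repressor LutY bound, *fubW* is not transcribed.
So FubW is not produced.
Required activator TemS is absent, so *jovX* is not transcribed.
→ *jovX* is OFF in B.

neither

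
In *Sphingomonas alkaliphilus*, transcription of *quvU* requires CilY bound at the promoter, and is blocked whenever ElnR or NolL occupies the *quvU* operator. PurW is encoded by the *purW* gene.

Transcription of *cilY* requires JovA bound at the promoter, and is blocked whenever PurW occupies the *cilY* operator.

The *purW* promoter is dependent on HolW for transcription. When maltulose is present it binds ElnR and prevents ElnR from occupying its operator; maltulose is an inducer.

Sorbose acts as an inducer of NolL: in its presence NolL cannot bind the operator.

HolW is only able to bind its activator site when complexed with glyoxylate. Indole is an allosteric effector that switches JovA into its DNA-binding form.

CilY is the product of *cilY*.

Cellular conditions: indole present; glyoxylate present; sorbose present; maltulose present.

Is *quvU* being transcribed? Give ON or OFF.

Glyoxylate is present, so HolW is active.
No repressor is bound and HolW is active, so *purW* is transcribed.
So PurW is produced and active.
Indole is present, so JovA is active.
With repressor PurW bound, *cilY* is not transcribed.
So CilY is not produced.
Maltulose is present, so ElnR is inactive.
Sorbose is present, so NolL is inactive.
Required activator CilY is absent, so *quvU* is not transcribed.

OFF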